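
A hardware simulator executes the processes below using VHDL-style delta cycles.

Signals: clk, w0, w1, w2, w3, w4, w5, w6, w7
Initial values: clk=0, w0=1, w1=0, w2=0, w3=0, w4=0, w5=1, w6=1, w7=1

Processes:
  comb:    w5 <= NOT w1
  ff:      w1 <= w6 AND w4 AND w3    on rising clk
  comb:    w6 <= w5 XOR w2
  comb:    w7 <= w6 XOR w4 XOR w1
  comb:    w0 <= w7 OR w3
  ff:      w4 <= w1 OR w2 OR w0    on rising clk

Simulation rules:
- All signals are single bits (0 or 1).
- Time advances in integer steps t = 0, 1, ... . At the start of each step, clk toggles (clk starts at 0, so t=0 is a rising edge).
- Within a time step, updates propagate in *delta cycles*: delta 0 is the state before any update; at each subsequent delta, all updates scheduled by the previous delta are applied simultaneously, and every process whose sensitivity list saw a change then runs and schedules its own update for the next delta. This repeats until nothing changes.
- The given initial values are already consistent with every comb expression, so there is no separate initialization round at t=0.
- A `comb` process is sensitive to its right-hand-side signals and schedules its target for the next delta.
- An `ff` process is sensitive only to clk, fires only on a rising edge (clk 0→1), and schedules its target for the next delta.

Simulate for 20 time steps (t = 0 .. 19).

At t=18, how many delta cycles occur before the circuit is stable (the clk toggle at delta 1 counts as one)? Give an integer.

t0.Δ0 w6=1 clk=0 w0=1 w4=0 w7=1 w5=1 w1=0 w2=0 w3=0
t0.Δ1 w6=1 clk=1 w0=1 w4=0 w7=1 w5=1 w1=0 w2=0 w3=0
t0.Δ2 w6=1 clk=1 w0=1 w4=1 w7=1 w5=1 w1=0 w2=0 w3=0
t0.Δ3 w6=1 clk=1 w0=1 w4=1 w7=0 w5=1 w1=0 w2=0 w3=0
t0.Δ4 w6=1 clk=1 w0=0 w4=1 w7=0 w5=1 w1=0 w2=0 w3=0
t1.Δ0 w6=1 clk=1 w0=0 w4=1 w7=0 w5=1 w1=0 w2=0 w3=0
t1.Δ1 w6=1 clk=0 w0=0 w4=1 w7=0 w5=1 w1=0 w2=0 w3=0
t2.Δ0 w6=1 clk=0 w0=0 w4=1 w7=0 w5=1 w1=0 w2=0 w3=0
t2.Δ1 w6=1 clk=1 w0=0 w4=1 w7=0 w5=1 w1=0 w2=0 w3=0
t2.Δ2 w6=1 clk=1 w0=0 w4=0 w7=0 w5=1 w1=0 w2=0 w3=0
t2.Δ3 w6=1 clk=1 w0=0 w4=0 w7=1 w5=1 w1=0 w2=0 w3=0
t2.Δ4 w6=1 clk=1 w0=1 w4=0 w7=1 w5=1 w1=0 w2=0 w3=0
t3.Δ0 w6=1 clk=1 w0=1 w4=0 w7=1 w5=1 w1=0 w2=0 w3=0
t3.Δ1 w6=1 clk=0 w0=1 w4=0 w7=1 w5=1 w1=0 w2=0 w3=0
t4.Δ0 w6=1 clk=0 w0=1 w4=0 w7=1 w5=1 w1=0 w2=0 w3=0
t4.Δ1 w6=1 clk=1 w0=1 w4=0 w7=1 w5=1 w1=0 w2=0 w3=0
t4.Δ2 w6=1 clk=1 w0=1 w4=1 w7=1 w5=1 w1=0 w2=0 w3=0
t4.Δ3 w6=1 clk=1 w0=1 w4=1 w7=0 w5=1 w1=0 w2=0 w3=0
t4.Δ4 w6=1 clk=1 w0=0 w4=1 w7=0 w5=1 w1=0 w2=0 w3=0
t5.Δ0 w6=1 clk=1 w0=0 w4=1 w7=0 w5=1 w1=0 w2=0 w3=0
t5.Δ1 w6=1 clk=0 w0=0 w4=1 w7=0 w5=1 w1=0 w2=0 w3=0
t6.Δ0 w6=1 clk=0 w0=0 w4=1 w7=0 w5=1 w1=0 w2=0 w3=0
t6.Δ1 w6=1 clk=1 w0=0 w4=1 w7=0 w5=1 w1=0 w2=0 w3=0
t6.Δ2 w6=1 clk=1 w0=0 w4=0 w7=0 w5=1 w1=0 w2=0 w3=0
t6.Δ3 w6=1 clk=1 w0=0 w4=0 w7=1 w5=1 w1=0 w2=0 w3=0
t6.Δ4 w6=1 clk=1 w0=1 w4=0 w7=1 w5=1 w1=0 w2=0 w3=0
t7.Δ0 w6=1 clk=1 w0=1 w4=0 w7=1 w5=1 w1=0 w2=0 w3=0
t7.Δ1 w6=1 clk=0 w0=1 w4=0 w7=1 w5=1 w1=0 w2=0 w3=0
t8.Δ0 w6=1 clk=0 w0=1 w4=0 w7=1 w5=1 w1=0 w2=0 w3=0
t8.Δ1 w6=1 clk=1 w0=1 w4=0 w7=1 w5=1 w1=0 w2=0 w3=0
t8.Δ2 w6=1 clk=1 w0=1 w4=1 w7=1 w5=1 w1=0 w2=0 w3=0
t8.Δ3 w6=1 clk=1 w0=1 w4=1 w7=0 w5=1 w1=0 w2=0 w3=0
t8.Δ4 w6=1 clk=1 w0=0 w4=1 w7=0 w5=1 w1=0 w2=0 w3=0
t9.Δ0 w6=1 clk=1 w0=0 w4=1 w7=0 w5=1 w1=0 w2=0 w3=0
t9.Δ1 w6=1 clk=0 w0=0 w4=1 w7=0 w5=1 w1=0 w2=0 w3=0
t10.Δ0 w6=1 clk=0 w0=0 w4=1 w7=0 w5=1 w1=0 w2=0 w3=0
t10.Δ1 w6=1 clk=1 w0=0 w4=1 w7=0 w5=1 w1=0 w2=0 w3=0
t10.Δ2 w6=1 clk=1 w0=0 w4=0 w7=0 w5=1 w1=0 w2=0 w3=0
t10.Δ3 w6=1 clk=1 w0=0 w4=0 w7=1 w5=1 w1=0 w2=0 w3=0
t10.Δ4 w6=1 clk=1 w0=1 w4=0 w7=1 w5=1 w1=0 w2=0 w3=0
t11.Δ0 w6=1 clk=1 w0=1 w4=0 w7=1 w5=1 w1=0 w2=0 w3=0
t11.Δ1 w6=1 clk=0 w0=1 w4=0 w7=1 w5=1 w1=0 w2=0 w3=0
t12.Δ0 w6=1 clk=0 w0=1 w4=0 w7=1 w5=1 w1=0 w2=0 w3=0
t12.Δ1 w6=1 clk=1 w0=1 w4=0 w7=1 w5=1 w1=0 w2=0 w3=0
t12.Δ2 w6=1 clk=1 w0=1 w4=1 w7=1 w5=1 w1=0 w2=0 w3=0
t12.Δ3 w6=1 clk=1 w0=1 w4=1 w7=0 w5=1 w1=0 w2=0 w3=0
t12.Δ4 w6=1 clk=1 w0=0 w4=1 w7=0 w5=1 w1=0 w2=0 w3=0
t13.Δ0 w6=1 clk=1 w0=0 w4=1 w7=0 w5=1 w1=0 w2=0 w3=0
t13.Δ1 w6=1 clk=0 w0=0 w4=1 w7=0 w5=1 w1=0 w2=0 w3=0
t14.Δ0 w6=1 clk=0 w0=0 w4=1 w7=0 w5=1 w1=0 w2=0 w3=0
t14.Δ1 w6=1 clk=1 w0=0 w4=1 w7=0 w5=1 w1=0 w2=0 w3=0
t14.Δ2 w6=1 clk=1 w0=0 w4=0 w7=0 w5=1 w1=0 w2=0 w3=0
t14.Δ3 w6=1 clk=1 w0=0 w4=0 w7=1 w5=1 w1=0 w2=0 w3=0
t14.Δ4 w6=1 clk=1 w0=1 w4=0 w7=1 w5=1 w1=0 w2=0 w3=0
t15.Δ0 w6=1 clk=1 w0=1 w4=0 w7=1 w5=1 w1=0 w2=0 w3=0
t15.Δ1 w6=1 clk=0 w0=1 w4=0 w7=1 w5=1 w1=0 w2=0 w3=0
t16.Δ0 w6=1 clk=0 w0=1 w4=0 w7=1 w5=1 w1=0 w2=0 w3=0
t16.Δ1 w6=1 clk=1 w0=1 w4=0 w7=1 w5=1 w1=0 w2=0 w3=0
t16.Δ2 w6=1 clk=1 w0=1 w4=1 w7=1 w5=1 w1=0 w2=0 w3=0
t16.Δ3 w6=1 clk=1 w0=1 w4=1 w7=0 w5=1 w1=0 w2=0 w3=0
t16.Δ4 w6=1 clk=1 w0=0 w4=1 w7=0 w5=1 w1=0 w2=0 w3=0
t17.Δ0 w6=1 clk=1 w0=0 w4=1 w7=0 w5=1 w1=0 w2=0 w3=0
t17.Δ1 w6=1 clk=0 w0=0 w4=1 w7=0 w5=1 w1=0 w2=0 w3=0
t18.Δ0 w6=1 clk=0 w0=0 w4=1 w7=0 w5=1 w1=0 w2=0 w3=0
t18.Δ1 w6=1 clk=1 w0=0 w4=1 w7=0 w5=1 w1=0 w2=0 w3=0
t18.Δ2 w6=1 clk=1 w0=0 w4=0 w7=0 w5=1 w1=0 w2=0 w3=0
t18.Δ3 w6=1 clk=1 w0=0 w4=0 w7=1 w5=1 w1=0 w2=0 w3=0
t18.Δ4 w6=1 clk=1 w0=1 w4=0 w7=1 w5=1 w1=0 w2=0 w3=0
t19.Δ0 w6=1 clk=1 w0=1 w4=0 w7=1 w5=1 w1=0 w2=0 w3=0
t19.Δ1 w6=1 clk=0 w0=1 w4=0 w7=1 w5=1 w1=0 w2=0 w3=0

4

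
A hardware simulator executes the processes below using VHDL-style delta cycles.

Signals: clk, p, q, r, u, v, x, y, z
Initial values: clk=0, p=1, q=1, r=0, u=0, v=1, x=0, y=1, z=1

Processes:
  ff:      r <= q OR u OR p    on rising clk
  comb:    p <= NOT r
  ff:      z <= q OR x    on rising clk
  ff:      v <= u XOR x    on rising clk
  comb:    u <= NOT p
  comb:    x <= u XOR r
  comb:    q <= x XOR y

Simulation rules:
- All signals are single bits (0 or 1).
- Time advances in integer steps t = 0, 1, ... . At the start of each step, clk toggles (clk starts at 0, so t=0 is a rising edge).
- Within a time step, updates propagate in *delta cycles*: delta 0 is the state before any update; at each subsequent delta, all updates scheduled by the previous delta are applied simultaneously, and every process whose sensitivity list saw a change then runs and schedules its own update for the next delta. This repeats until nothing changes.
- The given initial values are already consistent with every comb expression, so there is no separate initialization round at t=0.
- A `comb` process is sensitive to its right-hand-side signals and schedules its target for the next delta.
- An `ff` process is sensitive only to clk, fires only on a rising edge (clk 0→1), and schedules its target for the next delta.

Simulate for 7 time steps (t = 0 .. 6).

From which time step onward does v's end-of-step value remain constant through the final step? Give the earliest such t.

t=0 Δ0: p=1 clk=0 z=1 u=0 r=0 x=0 q=1 v=1 y=1
  Δ1: clk:0→1
  Δ2: r:0→1, v:1→0
  Δ3: p:1→0, x:0→1
  Δ4: u:0→1, q:1→0
  Δ5: x:1→0
  Δ6: q:0→1
  (6Δ to stable)
t=1 Δ0: p=0 clk=1 z=1 u=1 r=1 x=0 q=1 v=0 y=1
  Δ1: clk:1→0
  (1Δ to stable)
t=2 Δ0: p=0 clk=0 z=1 u=1 r=1 x=0 q=1 v=0 y=1
  Δ1: clk:0→1
  Δ2: v:0→1
  (2Δ to stable)
t=3 Δ0: p=0 clk=1 z=1 u=1 r=1 x=0 q=1 v=1 y=1
  Δ1: clk:1→0
  (1Δ to stable)
t=4 Δ0: p=0 clk=0 z=1 u=1 r=1 x=0 q=1 v=1 y=1
  Δ1: clk:0→1
  (1Δ to stable)
t=5 Δ0: p=0 clk=1 z=1 u=1 r=1 x=0 q=1 v=1 y=1
  Δ1: clk:1→0
  (1Δ to stable)
t=6 Δ0: p=0 clk=0 z=1 u=1 r=1 x=0 q=1 v=1 y=1
  Δ1: clk:0→1
  (1Δ to stable)

2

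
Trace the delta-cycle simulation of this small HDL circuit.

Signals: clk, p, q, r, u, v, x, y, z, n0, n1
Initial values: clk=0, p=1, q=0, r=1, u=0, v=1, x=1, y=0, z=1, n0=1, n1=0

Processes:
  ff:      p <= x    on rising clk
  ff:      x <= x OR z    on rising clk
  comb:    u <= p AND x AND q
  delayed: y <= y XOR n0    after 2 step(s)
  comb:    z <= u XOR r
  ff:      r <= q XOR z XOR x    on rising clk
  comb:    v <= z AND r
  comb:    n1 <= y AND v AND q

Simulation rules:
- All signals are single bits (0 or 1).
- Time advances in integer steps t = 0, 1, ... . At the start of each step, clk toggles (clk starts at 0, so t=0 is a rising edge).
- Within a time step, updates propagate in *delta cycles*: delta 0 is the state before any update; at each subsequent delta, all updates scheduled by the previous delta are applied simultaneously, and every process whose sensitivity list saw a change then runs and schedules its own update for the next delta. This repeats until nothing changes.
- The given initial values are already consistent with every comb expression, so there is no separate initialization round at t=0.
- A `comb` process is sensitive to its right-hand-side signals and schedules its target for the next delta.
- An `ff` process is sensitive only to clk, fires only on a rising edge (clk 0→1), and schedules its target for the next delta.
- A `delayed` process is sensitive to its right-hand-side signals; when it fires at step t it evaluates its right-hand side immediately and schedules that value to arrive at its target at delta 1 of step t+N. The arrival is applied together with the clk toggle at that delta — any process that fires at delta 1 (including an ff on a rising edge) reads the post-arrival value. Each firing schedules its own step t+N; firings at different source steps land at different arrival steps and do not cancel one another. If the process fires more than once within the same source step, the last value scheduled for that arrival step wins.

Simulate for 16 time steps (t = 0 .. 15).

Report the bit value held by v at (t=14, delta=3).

t=0 Δ0: r=1 z=1 u=0 p=1 y=0 q=0 x=1 n1=0 v=1 clk=0 n0=1
  Δ1: clk:0→1
  Δ2: r:1→0
  Δ3: z:1→0, v:1→0
  (3Δ to stable)
t=1 Δ0: r=0 z=0 u=0 p=1 y=0 q=0 x=1 n1=0 v=0 clk=1 n0=1
  Δ1: clk:1→0
  (1Δ to stable)
t=2 Δ0: r=0 z=0 u=0 p=1 y=0 q=0 x=1 n1=0 v=0 clk=0 n0=1
  Δ1: clk:0→1
  Δ2: r:0→1
  Δ3: z:0→1
  Δ4: v:0→1
  (4Δ to stable)
t=3 Δ0: r=1 z=1 u=0 p=1 y=0 q=0 x=1 n1=0 v=1 clk=1 n0=1
  Δ1: clk:1→0
  (1Δ to stable)
t=4 Δ0: r=1 z=1 u=0 p=1 y=0 q=0 x=1 n1=0 v=1 clk=0 n0=1
  Δ1: clk:0→1
  Δ2: r:1→0
  Δ3: z:1→0, v:1→0
  (3Δ to stable)
t=5 Δ0: r=0 z=0 u=0 p=1 y=0 q=0 x=1 n1=0 v=0 clk=1 n0=1
  Δ1: clk:1→0
  (1Δ to stable)
t=6 Δ0: r=0 z=0 u=0 p=1 y=0 q=0 x=1 n1=0 v=0 clk=0 n0=1
  Δ1: clk:0→1
  Δ2: r:0→1
  Δ3: z:0→1
  Δ4: v:0→1
  (4Δ to stable)
t=7 Δ0: r=1 z=1 u=0 p=1 y=0 q=0 x=1 n1=0 v=1 clk=1 n0=1
  Δ1: clk:1→0
  (1Δ to stable)
t=8 Δ0: r=1 z=1 u=0 p=1 y=0 q=0 x=1 n1=0 v=1 clk=0 n0=1
  Δ1: clk:0→1
  Δ2: r:1→0
  Δ3: z:1→0, v:1→0
  (3Δ to stable)
t=9 Δ0: r=0 z=0 u=0 p=1 y=0 q=0 x=1 n1=0 v=0 clk=1 n0=1
  Δ1: clk:1→0
  (1Δ to stable)
t=10 Δ0: r=0 z=0 u=0 p=1 y=0 q=0 x=1 n1=0 v=0 clk=0 n0=1
  Δ1: clk:0→1
  Δ2: r:0→1
  Δ3: z:0→1
  Δ4: v:0→1
  (4Δ to stable)
t=11 Δ0: r=1 z=1 u=0 p=1 y=0 q=0 x=1 n1=0 v=1 clk=1 n0=1
  Δ1: clk:1→0
  (1Δ to stable)
t=12 Δ0: r=1 z=1 u=0 p=1 y=0 q=0 x=1 n1=0 v=1 clk=0 n0=1
  Δ1: clk:0→1
  Δ2: r:1→0
  Δ3: z:1→0, v:1→0
  (3Δ to stable)
t=13 Δ0: r=0 z=0 u=0 p=1 y=0 q=0 x=1 n1=0 v=0 clk=1 n0=1
  Δ1: clk:1→0
  (1Δ to stable)
t=14 Δ0: r=0 z=0 u=0 p=1 y=0 q=0 x=1 n1=0 v=0 clk=0 n0=1
  Δ1: clk:0→1
  Δ2: r:0→1
  Δ3: z:0→1
  Δ4: v:0→1
  (4Δ to stable)
t=15 Δ0: r=1 z=1 u=0 p=1 y=0 q=0 x=1 n1=0 v=1 clk=1 n0=1
  Δ1: clk:1→0
  (1Δ to stable)

0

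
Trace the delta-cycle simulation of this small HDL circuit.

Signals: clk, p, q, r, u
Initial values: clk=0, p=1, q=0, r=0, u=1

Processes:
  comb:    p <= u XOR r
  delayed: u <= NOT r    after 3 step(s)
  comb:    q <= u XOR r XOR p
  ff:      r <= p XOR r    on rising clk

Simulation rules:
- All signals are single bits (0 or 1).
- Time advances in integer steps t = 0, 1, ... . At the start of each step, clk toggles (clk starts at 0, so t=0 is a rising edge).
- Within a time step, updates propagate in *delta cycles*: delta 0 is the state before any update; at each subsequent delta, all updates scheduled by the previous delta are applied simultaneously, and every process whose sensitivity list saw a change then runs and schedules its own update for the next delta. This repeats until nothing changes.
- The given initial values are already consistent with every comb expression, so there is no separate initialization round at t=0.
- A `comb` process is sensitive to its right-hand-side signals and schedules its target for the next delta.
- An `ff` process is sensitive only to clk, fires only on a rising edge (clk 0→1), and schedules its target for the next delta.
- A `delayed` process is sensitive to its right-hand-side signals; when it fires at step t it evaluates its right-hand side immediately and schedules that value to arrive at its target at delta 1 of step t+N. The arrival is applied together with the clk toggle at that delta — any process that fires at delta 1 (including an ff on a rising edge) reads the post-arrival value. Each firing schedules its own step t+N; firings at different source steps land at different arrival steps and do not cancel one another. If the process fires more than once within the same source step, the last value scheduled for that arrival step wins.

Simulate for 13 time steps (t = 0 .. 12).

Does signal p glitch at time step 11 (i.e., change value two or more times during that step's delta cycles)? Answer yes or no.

no

t=0 Δ0: clk=0 p=1 q=0 r=0 u=1
  Δ1: clk:0→1
  Δ2: r:0→1
  Δ3: p:1→0, q:0→1
  Δ4: q:1→0
  (4Δ to stable)
t=1 Δ0: clk=1 p=0 q=0 r=1 u=1
  Δ1: clk:1→0
  (1Δ to stable)
t=2 Δ0: clk=0 p=0 q=0 r=1 u=1
  Δ1: clk:0→1
  (1Δ to stable)
t=3 Δ0: clk=1 p=0 q=0 r=1 u=1
  Δ1: clk:1→0, u:1→0
  Δ2: p:0→1, q:0→1
  Δ3: q:1→0
  (3Δ to stable)
t=4 Δ0: clk=0 p=1 q=0 r=1 u=0
  Δ1: clk:0→1
  Δ2: r:1→0
  Δ3: p:1→0, q:0→1
  Δ4: q:1→0
  (4Δ to stable)
t=5 Δ0: clk=1 p=0 q=0 r=0 u=0
  Δ1: clk:1→0
  (1Δ to stable)
t=6 Δ0: clk=0 p=0 q=0 r=0 u=0
  Δ1: clk:0→1
  (1Δ to stable)
t=7 Δ0: clk=1 p=0 q=0 r=0 u=0
  Δ1: clk:1→0, u:0→1
  Δ2: p:0→1, q:0→1
  Δ3: q:1→0
  (3Δ to stable)
t=8 Δ0: clk=0 p=1 q=0 r=0 u=1
  Δ1: clk:0→1
  Δ2: r:0→1
  Δ3: p:1→0, q:0→1
  Δ4: q:1→0
  (4Δ to stable)
t=9 Δ0: clk=1 p=0 q=0 r=1 u=1
  Δ1: clk:1→0
  (1Δ to stable)
t=10 Δ0: clk=0 p=0 q=0 r=1 u=1
  Δ1: clk:0→1
  (1Δ to stable)
t=11 Δ0: clk=1 p=0 q=0 r=1 u=1
  Δ1: clk:1→0, u:1→0
  Δ2: p:0→1, q:0→1
  Δ3: q:1→0
  (3Δ to stable)
t=12 Δ0: clk=0 p=1 q=0 r=1 u=0
  Δ1: clk:0→1
  Δ2: r:1→0
  Δ3: p:1→0, q:0→1
  Δ4: q:1→0
  (4Δ to stable)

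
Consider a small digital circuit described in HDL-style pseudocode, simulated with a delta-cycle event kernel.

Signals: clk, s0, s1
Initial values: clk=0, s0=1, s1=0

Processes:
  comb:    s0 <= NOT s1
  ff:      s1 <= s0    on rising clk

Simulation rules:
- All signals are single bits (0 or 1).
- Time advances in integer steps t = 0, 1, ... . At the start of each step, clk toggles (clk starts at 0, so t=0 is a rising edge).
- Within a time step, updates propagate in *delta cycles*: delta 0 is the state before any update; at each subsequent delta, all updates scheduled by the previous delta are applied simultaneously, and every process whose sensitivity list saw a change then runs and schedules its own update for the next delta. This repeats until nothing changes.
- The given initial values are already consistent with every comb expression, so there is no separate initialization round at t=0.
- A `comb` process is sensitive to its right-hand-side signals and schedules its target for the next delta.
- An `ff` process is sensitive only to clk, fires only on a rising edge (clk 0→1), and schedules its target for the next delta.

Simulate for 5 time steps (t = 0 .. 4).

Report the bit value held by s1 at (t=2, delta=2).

t=0 Δ0: s0=1 clk=0 s1=0
  Δ1: clk:0→1
  Δ2: s1:0→1
  Δ3: s0:1→0
  (3Δ to stable)
t=1 Δ0: s0=0 clk=1 s1=1
  Δ1: clk:1→0
  (1Δ to stable)
t=2 Δ0: s0=0 clk=0 s1=1
  Δ1: clk:0→1
  Δ2: s1:1→0
  Δ3: s0:0→1
  (3Δ to stable)
t=3 Δ0: s0=1 clk=1 s1=0
  Δ1: clk:1→0
  (1Δ to stable)
t=4 Δ0: s0=1 clk=0 s1=0
  Δ1: clk:0→1
  Δ2: s1:0→1
  Δ3: s0:1→0
  (3Δ to stable)

0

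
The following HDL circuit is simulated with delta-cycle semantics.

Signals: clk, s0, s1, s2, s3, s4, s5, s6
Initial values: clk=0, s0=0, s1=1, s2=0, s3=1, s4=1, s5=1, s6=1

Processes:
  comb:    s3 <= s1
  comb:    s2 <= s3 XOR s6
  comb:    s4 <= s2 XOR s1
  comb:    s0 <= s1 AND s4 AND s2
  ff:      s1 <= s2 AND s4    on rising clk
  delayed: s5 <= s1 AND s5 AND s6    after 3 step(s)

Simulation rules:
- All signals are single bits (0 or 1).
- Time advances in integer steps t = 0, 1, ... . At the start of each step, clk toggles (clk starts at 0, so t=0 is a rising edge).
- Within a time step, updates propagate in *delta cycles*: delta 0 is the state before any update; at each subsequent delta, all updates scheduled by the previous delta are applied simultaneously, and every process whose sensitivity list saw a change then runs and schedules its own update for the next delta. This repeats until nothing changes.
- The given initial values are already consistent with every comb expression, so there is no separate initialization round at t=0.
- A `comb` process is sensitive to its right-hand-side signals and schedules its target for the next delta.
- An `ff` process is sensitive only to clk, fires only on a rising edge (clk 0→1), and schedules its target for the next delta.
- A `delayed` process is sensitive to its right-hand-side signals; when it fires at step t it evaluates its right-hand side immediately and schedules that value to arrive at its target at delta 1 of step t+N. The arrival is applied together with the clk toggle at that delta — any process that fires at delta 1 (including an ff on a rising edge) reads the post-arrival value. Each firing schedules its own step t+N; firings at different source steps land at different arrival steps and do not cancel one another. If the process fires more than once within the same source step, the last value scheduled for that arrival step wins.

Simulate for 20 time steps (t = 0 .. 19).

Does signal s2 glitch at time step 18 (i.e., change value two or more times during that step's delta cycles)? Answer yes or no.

t0.Δ0 s4=1 s3=1 clk=0 s5=1 s2=0 s6=1 s1=1 s0=0
t0.Δ1 s4=1 s3=1 clk=1 s5=1 s2=0 s6=1 s1=1 s0=0
t0.Δ2 s4=1 s3=1 clk=1 s5=1 s2=0 s6=1 s1=0 s0=0
t0.Δ3 s4=0 s3=0 clk=1 s5=1 s2=0 s6=1 s1=0 s0=0
t0.Δ4 s4=0 s3=0 clk=1 s5=1 s2=1 s6=1 s1=0 s0=0
t0.Δ5 s4=1 s3=0 clk=1 s5=1 s2=1 s6=1 s1=0 s0=0
t1.Δ0 s4=1 s3=0 clk=1 s5=1 s2=1 s6=1 s1=0 s0=0
t1.Δ1 s4=1 s3=0 clk=0 s5=1 s2=1 s6=1 s1=0 s0=0
t2.Δ0 s4=1 s3=0 clk=0 s5=1 s2=1 s6=1 s1=0 s0=0
t2.Δ1 s4=1 s3=0 clk=1 s5=1 s2=1 s6=1 s1=0 s0=0
t2.Δ2 s4=1 s3=0 clk=1 s5=1 s2=1 s6=1 s1=1 s0=0
t2.Δ3 s4=0 s3=1 clk=1 s5=1 s2=1 s6=1 s1=1 s0=1
t2.Δ4 s4=0 s3=1 clk=1 s5=1 s2=0 s6=1 s1=1 s0=0
t2.Δ5 s4=1 s3=1 clk=1 s5=1 s2=0 s6=1 s1=1 s0=0
t3.Δ0 s4=1 s3=1 clk=1 s5=1 s2=0 s6=1 s1=1 s0=0
t3.Δ1 s4=1 s3=1 clk=0 s5=0 s2=0 s6=1 s1=1 s0=0
t4.Δ0 s4=1 s3=1 clk=0 s5=0 s2=0 s6=1 s1=1 s0=0
t4.Δ1 s4=1 s3=1 clk=1 s5=0 s2=0 s6=1 s1=1 s0=0
t4.Δ2 s4=1 s3=1 clk=1 s5=0 s2=0 s6=1 s1=0 s0=0
t4.Δ3 s4=0 s3=0 clk=1 s5=0 s2=0 s6=1 s1=0 s0=0
t4.Δ4 s4=0 s3=0 clk=1 s5=0 s2=1 s6=1 s1=0 s0=0
t4.Δ5 s4=1 s3=0 clk=1 s5=0 s2=1 s6=1 s1=0 s0=0
t5.Δ0 s4=1 s3=0 clk=1 s5=0 s2=1 s6=1 s1=0 s0=0
t5.Δ1 s4=1 s3=0 clk=0 s5=1 s2=1 s6=1 s1=0 s0=0
t6.Δ0 s4=1 s3=0 clk=0 s5=1 s2=1 s6=1 s1=0 s0=0
t6.Δ1 s4=1 s3=0 clk=1 s5=0 s2=1 s6=1 s1=0 s0=0
t6.Δ2 s4=1 s3=0 clk=1 s5=0 s2=1 s6=1 s1=1 s0=0
t6.Δ3 s4=0 s3=1 clk=1 s5=0 s2=1 s6=1 s1=1 s0=1
t6.Δ4 s4=0 s3=1 clk=1 s5=0 s2=0 s6=1 s1=1 s0=0
t6.Δ5 s4=1 s3=1 clk=1 s5=0 s2=0 s6=1 s1=1 s0=0
t7.Δ0 s4=1 s3=1 clk=1 s5=0 s2=0 s6=1 s1=1 s0=0
t7.Δ1 s4=1 s3=1 clk=0 s5=0 s2=0 s6=1 s1=1 s0=0
t8.Δ0 s4=1 s3=1 clk=0 s5=0 s2=0 s6=1 s1=1 s0=0
t8.Δ1 s4=1 s3=1 clk=1 s5=0 s2=0 s6=1 s1=1 s0=0
t8.Δ2 s4=1 s3=1 clk=1 s5=0 s2=0 s6=1 s1=0 s0=0
t8.Δ3 s4=0 s3=0 clk=1 s5=0 s2=0 s6=1 s1=0 s0=0
t8.Δ4 s4=0 s3=0 clk=1 s5=0 s2=1 s6=1 s1=0 s0=0
t8.Δ5 s4=1 s3=0 clk=1 s5=0 s2=1 s6=1 s1=0 s0=0
t9.Δ0 s4=1 s3=0 clk=1 s5=0 s2=1 s6=1 s1=0 s0=0
t9.Δ1 s4=1 s3=0 clk=0 s5=0 s2=1 s6=1 s1=0 s0=0
t10.Δ0 s4=1 s3=0 clk=0 s5=0 s2=1 s6=1 s1=0 s0=0
t10.Δ1 s4=1 s3=0 clk=1 s5=0 s2=1 s6=1 s1=0 s0=0
t10.Δ2 s4=1 s3=0 clk=1 s5=0 s2=1 s6=1 s1=1 s0=0
t10.Δ3 s4=0 s3=1 clk=1 s5=0 s2=1 s6=1 s1=1 s0=1
t10.Δ4 s4=0 s3=1 clk=1 s5=0 s2=0 s6=1 s1=1 s0=0
t10.Δ5 s4=1 s3=1 clk=1 s5=0 s2=0 s6=1 s1=1 s0=0
t11.Δ0 s4=1 s3=1 clk=1 s5=0 s2=0 s6=1 s1=1 s0=0
t11.Δ1 s4=1 s3=1 clk=0 s5=0 s2=0 s6=1 s1=1 s0=0
t12.Δ0 s4=1 s3=1 clk=0 s5=0 s2=0 s6=1 s1=1 s0=0
t12.Δ1 s4=1 s3=1 clk=1 s5=0 s2=0 s6=1 s1=1 s0=0
t12.Δ2 s4=1 s3=1 clk=1 s5=0 s2=0 s6=1 s1=0 s0=0
t12.Δ3 s4=0 s3=0 clk=1 s5=0 s2=0 s6=1 s1=0 s0=0
t12.Δ4 s4=0 s3=0 clk=1 s5=0 s2=1 s6=1 s1=0 s0=0
t12.Δ5 s4=1 s3=0 clk=1 s5=0 s2=1 s6=1 s1=0 s0=0
t13.Δ0 s4=1 s3=0 clk=1 s5=0 s2=1 s6=1 s1=0 s0=0
t13.Δ1 s4=1 s3=0 clk=0 s5=0 s2=1 s6=1 s1=0 s0=0
t14.Δ0 s4=1 s3=0 clk=0 s5=0 s2=1 s6=1 s1=0 s0=0
t14.Δ1 s4=1 s3=0 clk=1 s5=0 s2=1 s6=1 s1=0 s0=0
t14.Δ2 s4=1 s3=0 clk=1 s5=0 s2=1 s6=1 s1=1 s0=0
t14.Δ3 s4=0 s3=1 clk=1 s5=0 s2=1 s6=1 s1=1 s0=1
t14.Δ4 s4=0 s3=1 clk=1 s5=0 s2=0 s6=1 s1=1 s0=0
t14.Δ5 s4=1 s3=1 clk=1 s5=0 s2=0 s6=1 s1=1 s0=0
t15.Δ0 s4=1 s3=1 clk=1 s5=0 s2=0 s6=1 s1=1 s0=0
t15.Δ1 s4=1 s3=1 clk=0 s5=0 s2=0 s6=1 s1=1 s0=0
t16.Δ0 s4=1 s3=1 clk=0 s5=0 s2=0 s6=1 s1=1 s0=0
t16.Δ1 s4=1 s3=1 clk=1 s5=0 s2=0 s6=1 s1=1 s0=0
t16.Δ2 s4=1 s3=1 clk=1 s5=0 s2=0 s6=1 s1=0 s0=0
t16.Δ3 s4=0 s3=0 clk=1 s5=0 s2=0 s6=1 s1=0 s0=0
t16.Δ4 s4=0 s3=0 clk=1 s5=0 s2=1 s6=1 s1=0 s0=0
t16.Δ5 s4=1 s3=0 clk=1 s5=0 s2=1 s6=1 s1=0 s0=0
t17.Δ0 s4=1 s3=0 clk=1 s5=0 s2=1 s6=1 s1=0 s0=0
t17.Δ1 s4=1 s3=0 clk=0 s5=0 s2=1 s6=1 s1=0 s0=0
t18.Δ0 s4=1 s3=0 clk=0 s5=0 s2=1 s6=1 s1=0 s0=0
t18.Δ1 s4=1 s3=0 clk=1 s5=0 s2=1 s6=1 s1=0 s0=0
t18.Δ2 s4=1 s3=0 clk=1 s5=0 s2=1 s6=1 s1=1 s0=0
t18.Δ3 s4=0 s3=1 clk=1 s5=0 s2=1 s6=1 s1=1 s0=1
t18.Δ4 s4=0 s3=1 clk=1 s5=0 s2=0 s6=1 s1=1 s0=0
t18.Δ5 s4=1 s3=1 clk=1 s5=0 s2=0 s6=1 s1=1 s0=0
t19.Δ0 s4=1 s3=1 clk=1 s5=0 s2=0 s6=1 s1=1 s0=0
t19.Δ1 s4=1 s3=1 clk=0 s5=0 s2=0 s6=1 s1=1 s0=0

no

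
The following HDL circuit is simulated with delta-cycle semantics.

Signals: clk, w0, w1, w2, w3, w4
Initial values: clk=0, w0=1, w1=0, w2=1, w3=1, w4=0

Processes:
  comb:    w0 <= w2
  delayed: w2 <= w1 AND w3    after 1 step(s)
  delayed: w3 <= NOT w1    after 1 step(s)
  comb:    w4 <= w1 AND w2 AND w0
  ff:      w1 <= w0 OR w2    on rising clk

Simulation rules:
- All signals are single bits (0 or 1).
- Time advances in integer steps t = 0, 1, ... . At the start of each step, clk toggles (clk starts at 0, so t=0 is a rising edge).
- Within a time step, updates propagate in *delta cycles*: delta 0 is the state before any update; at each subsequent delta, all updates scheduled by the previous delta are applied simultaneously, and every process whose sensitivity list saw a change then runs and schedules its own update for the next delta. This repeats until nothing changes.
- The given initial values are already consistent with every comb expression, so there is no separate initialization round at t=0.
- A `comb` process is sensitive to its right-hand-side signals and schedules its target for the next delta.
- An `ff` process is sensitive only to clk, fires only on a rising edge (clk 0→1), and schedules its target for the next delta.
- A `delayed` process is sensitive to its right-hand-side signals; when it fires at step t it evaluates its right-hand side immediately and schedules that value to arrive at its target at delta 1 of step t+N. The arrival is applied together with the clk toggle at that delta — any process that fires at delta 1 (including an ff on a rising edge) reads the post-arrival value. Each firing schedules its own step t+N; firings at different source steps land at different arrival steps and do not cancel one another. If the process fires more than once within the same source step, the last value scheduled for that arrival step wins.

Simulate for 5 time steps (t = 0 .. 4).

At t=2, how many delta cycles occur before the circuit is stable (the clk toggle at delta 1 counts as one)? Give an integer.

t=0 Δ0: w3=1 w2=1 w4=0 w0=1 w1=0 clk=0
  Δ1: clk:0→1
  Δ2: w1:0→1
  Δ3: w4:0→1
  (3Δ to stable)
t=1 Δ0: w3=1 w2=1 w4=1 w0=1 w1=1 clk=1
  Δ1: w3:1→0, clk:1→0
  (1Δ to stable)
t=2 Δ0: w3=0 w2=1 w4=1 w0=1 w1=1 clk=0
  Δ1: w2:1→0, clk:0→1
  Δ2: w4:1→0, w0:1→0
  (2Δ to stable)
t=3 Δ0: w3=0 w2=0 w4=0 w0=0 w1=1 clk=1
  Δ1: clk:1→0
  (1Δ to stable)
t=4 Δ0: w3=0 w2=0 w4=0 w0=0 w1=1 clk=0
  Δ1: clk:0→1
  Δ2: w1:1→0
  (2Δ to stable)

2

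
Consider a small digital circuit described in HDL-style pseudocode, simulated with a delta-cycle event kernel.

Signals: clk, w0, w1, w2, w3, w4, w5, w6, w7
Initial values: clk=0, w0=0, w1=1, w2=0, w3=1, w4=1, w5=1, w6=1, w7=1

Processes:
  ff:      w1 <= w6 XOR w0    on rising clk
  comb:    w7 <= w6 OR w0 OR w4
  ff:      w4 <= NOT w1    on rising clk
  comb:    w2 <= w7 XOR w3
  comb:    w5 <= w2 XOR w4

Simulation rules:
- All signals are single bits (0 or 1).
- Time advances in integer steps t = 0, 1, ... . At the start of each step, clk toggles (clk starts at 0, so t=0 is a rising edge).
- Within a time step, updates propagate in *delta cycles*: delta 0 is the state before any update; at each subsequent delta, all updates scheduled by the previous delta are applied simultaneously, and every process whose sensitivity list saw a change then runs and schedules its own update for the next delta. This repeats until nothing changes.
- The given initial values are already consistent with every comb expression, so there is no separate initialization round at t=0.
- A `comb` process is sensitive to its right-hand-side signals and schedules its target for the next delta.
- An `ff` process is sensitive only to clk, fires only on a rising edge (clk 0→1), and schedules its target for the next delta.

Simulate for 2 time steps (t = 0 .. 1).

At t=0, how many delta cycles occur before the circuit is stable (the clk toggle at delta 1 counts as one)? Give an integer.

[bits: w4,w5,w2,w6,w7,w1,w0,clk,w3]
t=0: Δ0=110111001 Δ1=110111011 Δ2=010111011 Δ3=000111011 | 3Δ
t=1: Δ0=000111011 Δ1=000111001 | 1Δ

3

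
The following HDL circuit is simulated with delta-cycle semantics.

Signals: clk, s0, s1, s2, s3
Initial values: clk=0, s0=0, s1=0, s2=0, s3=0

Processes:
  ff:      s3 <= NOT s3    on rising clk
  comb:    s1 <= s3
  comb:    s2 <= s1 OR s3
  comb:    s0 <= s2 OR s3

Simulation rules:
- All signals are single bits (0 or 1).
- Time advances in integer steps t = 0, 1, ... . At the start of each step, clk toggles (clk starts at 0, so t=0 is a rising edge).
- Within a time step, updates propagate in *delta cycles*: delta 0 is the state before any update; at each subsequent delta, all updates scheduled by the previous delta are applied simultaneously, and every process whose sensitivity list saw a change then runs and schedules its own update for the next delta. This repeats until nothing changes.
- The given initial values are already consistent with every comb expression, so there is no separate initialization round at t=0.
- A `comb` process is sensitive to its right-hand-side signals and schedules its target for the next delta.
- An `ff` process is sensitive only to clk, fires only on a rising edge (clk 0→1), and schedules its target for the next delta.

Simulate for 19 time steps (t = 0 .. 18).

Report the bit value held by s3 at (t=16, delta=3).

1

[bits: s2,clk,s0,s3,s1]
t=0: Δ0=00000 Δ1=01000 Δ2=01010 Δ3=11111 | 3Δ
t=1: Δ0=11111 Δ1=10111 | 1Δ
t=2: Δ0=10111 Δ1=11111 Δ2=11101 Δ3=11100 Δ4=01100 Δ5=01000 | 5Δ
t=3: Δ0=01000 Δ1=00000 | 1Δ
t=4: Δ0=00000 Δ1=01000 Δ2=01010 Δ3=11111 | 3Δ
t=5: Δ0=11111 Δ1=10111 | 1Δ
t=6: Δ0=10111 Δ1=11111 Δ2=11101 Δ3=11100 Δ4=01100 Δ5=01000 | 5Δ
t=7: Δ0=01000 Δ1=00000 | 1Δ
t=8: Δ0=00000 Δ1=01000 Δ2=01010 Δ3=11111 | 3Δ
t=9: Δ0=11111 Δ1=10111 | 1Δ
t=10: Δ0=10111 Δ1=11111 Δ2=11101 Δ3=11100 Δ4=01100 Δ5=01000 | 5Δ
t=11: Δ0=01000 Δ1=00000 | 1Δ
t=12: Δ0=00000 Δ1=01000 Δ2=01010 Δ3=11111 | 3Δ
t=13: Δ0=11111 Δ1=10111 | 1Δ
t=14: Δ0=10111 Δ1=11111 Δ2=11101 Δ3=11100 Δ4=01100 Δ5=01000 | 5Δ
t=15: Δ0=01000 Δ1=00000 | 1Δ
t=16: Δ0=00000 Δ1=01000 Δ2=01010 Δ3=11111 | 3Δ
t=17: Δ0=11111 Δ1=10111 | 1Δ
t=18: Δ0=10111 Δ1=11111 Δ2=11101 Δ3=11100 Δ4=01100 Δ5=01000 | 5Δ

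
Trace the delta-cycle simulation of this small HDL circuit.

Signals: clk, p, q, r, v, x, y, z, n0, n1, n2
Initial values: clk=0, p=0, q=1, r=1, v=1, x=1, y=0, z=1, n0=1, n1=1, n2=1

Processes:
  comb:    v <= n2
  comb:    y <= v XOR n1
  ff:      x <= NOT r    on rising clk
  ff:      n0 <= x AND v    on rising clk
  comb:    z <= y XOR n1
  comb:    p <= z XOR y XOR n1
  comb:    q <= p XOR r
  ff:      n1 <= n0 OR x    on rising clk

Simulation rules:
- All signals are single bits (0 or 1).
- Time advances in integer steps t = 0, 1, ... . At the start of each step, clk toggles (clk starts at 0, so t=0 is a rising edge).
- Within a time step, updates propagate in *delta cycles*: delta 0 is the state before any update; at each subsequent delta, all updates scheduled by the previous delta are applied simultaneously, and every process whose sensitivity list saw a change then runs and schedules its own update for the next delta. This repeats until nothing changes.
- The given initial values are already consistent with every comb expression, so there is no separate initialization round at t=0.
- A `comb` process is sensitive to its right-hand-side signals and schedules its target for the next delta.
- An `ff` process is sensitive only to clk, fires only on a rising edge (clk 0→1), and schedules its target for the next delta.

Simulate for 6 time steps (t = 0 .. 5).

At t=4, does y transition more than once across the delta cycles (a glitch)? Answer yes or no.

no

[bits: n0,q,z,n2,y,x,clk,v,p,r,n1]
t=0: Δ0=11110101011 Δ1=11110111011 Δ2=11110011011 | 2Δ
t=1: Δ0=11110011011 Δ1=11110001011 | 1Δ
t=2: Δ0=11110001011 Δ1=11110011011 Δ2=01110011011 | 2Δ
t=3: Δ0=01110011011 Δ1=01110001011 | 1Δ
t=4: Δ0=01110001011 Δ1=01110011011 Δ2=01110011010 Δ3=01011011110 Δ4=00111011110 Δ5=00111011010 Δ6=01111011010 | 6Δ
t=5: Δ0=01111011010 Δ1=01111001010 | 1Δ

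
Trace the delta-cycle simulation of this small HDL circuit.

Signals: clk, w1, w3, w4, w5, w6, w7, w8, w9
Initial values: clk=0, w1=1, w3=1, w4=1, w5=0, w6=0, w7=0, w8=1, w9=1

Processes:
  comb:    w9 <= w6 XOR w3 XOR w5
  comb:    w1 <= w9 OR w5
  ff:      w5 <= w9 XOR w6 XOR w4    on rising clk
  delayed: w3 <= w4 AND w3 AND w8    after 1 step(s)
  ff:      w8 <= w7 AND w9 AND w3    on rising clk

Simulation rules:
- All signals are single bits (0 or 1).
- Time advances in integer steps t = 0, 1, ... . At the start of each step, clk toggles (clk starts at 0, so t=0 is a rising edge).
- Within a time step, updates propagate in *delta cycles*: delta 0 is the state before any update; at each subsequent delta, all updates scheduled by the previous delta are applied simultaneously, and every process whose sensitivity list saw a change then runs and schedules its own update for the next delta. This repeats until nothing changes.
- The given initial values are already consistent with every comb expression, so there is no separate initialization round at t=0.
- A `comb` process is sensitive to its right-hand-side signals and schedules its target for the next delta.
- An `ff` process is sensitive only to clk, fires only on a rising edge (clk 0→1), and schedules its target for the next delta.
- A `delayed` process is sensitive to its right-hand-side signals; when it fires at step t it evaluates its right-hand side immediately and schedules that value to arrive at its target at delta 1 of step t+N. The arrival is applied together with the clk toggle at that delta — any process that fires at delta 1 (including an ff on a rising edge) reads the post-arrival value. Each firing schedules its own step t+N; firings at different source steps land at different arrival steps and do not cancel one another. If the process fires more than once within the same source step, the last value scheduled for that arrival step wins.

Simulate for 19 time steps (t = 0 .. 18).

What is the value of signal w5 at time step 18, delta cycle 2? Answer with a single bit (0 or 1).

1

t0.Δ0 w9=1 w5=0 clk=0 w1=1 w4=1 w8=1 w3=1 w6=0 w7=0
t0.Δ1 w9=1 w5=0 clk=1 w1=1 w4=1 w8=1 w3=1 w6=0 w7=0
t0.Δ2 w9=1 w5=0 clk=1 w1=1 w4=1 w8=0 w3=1 w6=0 w7=0
t1.Δ0 w9=1 w5=0 clk=1 w1=1 w4=1 w8=0 w3=1 w6=0 w7=0
t1.Δ1 w9=1 w5=0 clk=0 w1=1 w4=1 w8=0 w3=0 w6=0 w7=0
t1.Δ2 w9=0 w5=0 clk=0 w1=1 w4=1 w8=0 w3=0 w6=0 w7=0
t1.Δ3 w9=0 w5=0 clk=0 w1=0 w4=1 w8=0 w3=0 w6=0 w7=0
t2.Δ0 w9=0 w5=0 clk=0 w1=0 w4=1 w8=0 w3=0 w6=0 w7=0
t2.Δ1 w9=0 w5=0 clk=1 w1=0 w4=1 w8=0 w3=0 w6=0 w7=0
t2.Δ2 w9=0 w5=1 clk=1 w1=0 w4=1 w8=0 w3=0 w6=0 w7=0
t2.Δ3 w9=1 w5=1 clk=1 w1=1 w4=1 w8=0 w3=0 w6=0 w7=0
t3.Δ0 w9=1 w5=1 clk=1 w1=1 w4=1 w8=0 w3=0 w6=0 w7=0
t3.Δ1 w9=1 w5=1 clk=0 w1=1 w4=1 w8=0 w3=0 w6=0 w7=0
t4.Δ0 w9=1 w5=1 clk=0 w1=1 w4=1 w8=0 w3=0 w6=0 w7=0
t4.Δ1 w9=1 w5=1 clk=1 w1=1 w4=1 w8=0 w3=0 w6=0 w7=0
t4.Δ2 w9=1 w5=0 clk=1 w1=1 w4=1 w8=0 w3=0 w6=0 w7=0
t4.Δ3 w9=0 w5=0 clk=1 w1=1 w4=1 w8=0 w3=0 w6=0 w7=0
t4.Δ4 w9=0 w5=0 clk=1 w1=0 w4=1 w8=0 w3=0 w6=0 w7=0
t5.Δ0 w9=0 w5=0 clk=1 w1=0 w4=1 w8=0 w3=0 w6=0 w7=0
t5.Δ1 w9=0 w5=0 clk=0 w1=0 w4=1 w8=0 w3=0 w6=0 w7=0
t6.Δ0 w9=0 w5=0 clk=0 w1=0 w4=1 w8=0 w3=0 w6=0 w7=0
t6.Δ1 w9=0 w5=0 clk=1 w1=0 w4=1 w8=0 w3=0 w6=0 w7=0
t6.Δ2 w9=0 w5=1 clk=1 w1=0 w4=1 w8=0 w3=0 w6=0 w7=0
t6.Δ3 w9=1 w5=1 clk=1 w1=1 w4=1 w8=0 w3=0 w6=0 w7=0
t7.Δ0 w9=1 w5=1 clk=1 w1=1 w4=1 w8=0 w3=0 w6=0 w7=0
t7.Δ1 w9=1 w5=1 clk=0 w1=1 w4=1 w8=0 w3=0 w6=0 w7=0
t8.Δ0 w9=1 w5=1 clk=0 w1=1 w4=1 w8=0 w3=0 w6=0 w7=0
t8.Δ1 w9=1 w5=1 clk=1 w1=1 w4=1 w8=0 w3=0 w6=0 w7=0
t8.Δ2 w9=1 w5=0 clk=1 w1=1 w4=1 w8=0 w3=0 w6=0 w7=0
t8.Δ3 w9=0 w5=0 clk=1 w1=1 w4=1 w8=0 w3=0 w6=0 w7=0
t8.Δ4 w9=0 w5=0 clk=1 w1=0 w4=1 w8=0 w3=0 w6=0 w7=0
t9.Δ0 w9=0 w5=0 clk=1 w1=0 w4=1 w8=0 w3=0 w6=0 w7=0
t9.Δ1 w9=0 w5=0 clk=0 w1=0 w4=1 w8=0 w3=0 w6=0 w7=0
t10.Δ0 w9=0 w5=0 clk=0 w1=0 w4=1 w8=0 w3=0 w6=0 w7=0
t10.Δ1 w9=0 w5=0 clk=1 w1=0 w4=1 w8=0 w3=0 w6=0 w7=0
t10.Δ2 w9=0 w5=1 clk=1 w1=0 w4=1 w8=0 w3=0 w6=0 w7=0
t10.Δ3 w9=1 w5=1 clk=1 w1=1 w4=1 w8=0 w3=0 w6=0 w7=0
t11.Δ0 w9=1 w5=1 clk=1 w1=1 w4=1 w8=0 w3=0 w6=0 w7=0
t11.Δ1 w9=1 w5=1 clk=0 w1=1 w4=1 w8=0 w3=0 w6=0 w7=0
t12.Δ0 w9=1 w5=1 clk=0 w1=1 w4=1 w8=0 w3=0 w6=0 w7=0
t12.Δ1 w9=1 w5=1 clk=1 w1=1 w4=1 w8=0 w3=0 w6=0 w7=0
t12.Δ2 w9=1 w5=0 clk=1 w1=1 w4=1 w8=0 w3=0 w6=0 w7=0
t12.Δ3 w9=0 w5=0 clk=1 w1=1 w4=1 w8=0 w3=0 w6=0 w7=0
t12.Δ4 w9=0 w5=0 clk=1 w1=0 w4=1 w8=0 w3=0 w6=0 w7=0
t13.Δ0 w9=0 w5=0 clk=1 w1=0 w4=1 w8=0 w3=0 w6=0 w7=0
t13.Δ1 w9=0 w5=0 clk=0 w1=0 w4=1 w8=0 w3=0 w6=0 w7=0
t14.Δ0 w9=0 w5=0 clk=0 w1=0 w4=1 w8=0 w3=0 w6=0 w7=0
t14.Δ1 w9=0 w5=0 clk=1 w1=0 w4=1 w8=0 w3=0 w6=0 w7=0
t14.Δ2 w9=0 w5=1 clk=1 w1=0 w4=1 w8=0 w3=0 w6=0 w7=0
t14.Δ3 w9=1 w5=1 clk=1 w1=1 w4=1 w8=0 w3=0 w6=0 w7=0
t15.Δ0 w9=1 w5=1 clk=1 w1=1 w4=1 w8=0 w3=0 w6=0 w7=0
t15.Δ1 w9=1 w5=1 clk=0 w1=1 w4=1 w8=0 w3=0 w6=0 w7=0
t16.Δ0 w9=1 w5=1 clk=0 w1=1 w4=1 w8=0 w3=0 w6=0 w7=0
t16.Δ1 w9=1 w5=1 clk=1 w1=1 w4=1 w8=0 w3=0 w6=0 w7=0
t16.Δ2 w9=1 w5=0 clk=1 w1=1 w4=1 w8=0 w3=0 w6=0 w7=0
t16.Δ3 w9=0 w5=0 clk=1 w1=1 w4=1 w8=0 w3=0 w6=0 w7=0
t16.Δ4 w9=0 w5=0 clk=1 w1=0 w4=1 w8=0 w3=0 w6=0 w7=0
t17.Δ0 w9=0 w5=0 clk=1 w1=0 w4=1 w8=0 w3=0 w6=0 w7=0
t17.Δ1 w9=0 w5=0 clk=0 w1=0 w4=1 w8=0 w3=0 w6=0 w7=0
t18.Δ0 w9=0 w5=0 clk=0 w1=0 w4=1 w8=0 w3=0 w6=0 w7=0
t18.Δ1 w9=0 w5=0 clk=1 w1=0 w4=1 w8=0 w3=0 w6=0 w7=0
t18.Δ2 w9=0 w5=1 clk=1 w1=0 w4=1 w8=0 w3=0 w6=0 w7=0
t18.Δ3 w9=1 w5=1 clk=1 w1=1 w4=1 w8=0 w3=0 w6=0 w7=0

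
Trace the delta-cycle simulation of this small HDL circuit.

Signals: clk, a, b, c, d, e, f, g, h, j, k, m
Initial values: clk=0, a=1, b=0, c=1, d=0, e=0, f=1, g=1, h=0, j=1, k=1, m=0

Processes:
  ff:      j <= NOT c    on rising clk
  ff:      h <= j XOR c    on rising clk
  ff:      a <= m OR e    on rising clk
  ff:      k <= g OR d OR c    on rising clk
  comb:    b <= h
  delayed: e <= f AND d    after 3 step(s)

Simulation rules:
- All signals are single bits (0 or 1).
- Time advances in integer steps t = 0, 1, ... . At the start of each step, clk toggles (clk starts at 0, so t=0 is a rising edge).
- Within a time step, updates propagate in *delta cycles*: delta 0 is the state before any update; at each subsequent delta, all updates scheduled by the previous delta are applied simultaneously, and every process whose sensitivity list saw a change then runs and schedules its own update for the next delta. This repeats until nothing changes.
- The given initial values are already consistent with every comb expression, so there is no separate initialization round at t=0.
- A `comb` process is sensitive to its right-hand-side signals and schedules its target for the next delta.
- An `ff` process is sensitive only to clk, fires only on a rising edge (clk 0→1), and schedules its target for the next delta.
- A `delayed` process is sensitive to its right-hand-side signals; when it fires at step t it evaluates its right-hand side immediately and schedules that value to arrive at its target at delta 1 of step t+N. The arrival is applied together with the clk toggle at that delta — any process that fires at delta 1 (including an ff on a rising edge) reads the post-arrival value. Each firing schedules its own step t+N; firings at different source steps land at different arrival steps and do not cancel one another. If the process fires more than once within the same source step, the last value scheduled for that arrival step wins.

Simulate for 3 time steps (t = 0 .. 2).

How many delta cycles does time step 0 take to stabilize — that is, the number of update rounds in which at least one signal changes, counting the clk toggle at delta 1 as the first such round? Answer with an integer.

t=0 Δ0: clk=0 k=1 e=0 g=1 f=1 b=0 m=0 h=0 a=1 d=0 j=1 c=1
  Δ1: clk:0→1
  Δ2: a:1→0, j:1→0
  (2Δ to stable)
t=1 Δ0: clk=1 k=1 e=0 g=1 f=1 b=0 m=0 h=0 a=0 d=0 j=0 c=1
  Δ1: clk:1→0
  (1Δ to stable)
t=2 Δ0: clk=0 k=1 e=0 g=1 f=1 b=0 m=0 h=0 a=0 d=0 j=0 c=1
  Δ1: clk:0→1
  Δ2: h:0→1
  Δ3: b:0→1
  (3Δ to stable)

2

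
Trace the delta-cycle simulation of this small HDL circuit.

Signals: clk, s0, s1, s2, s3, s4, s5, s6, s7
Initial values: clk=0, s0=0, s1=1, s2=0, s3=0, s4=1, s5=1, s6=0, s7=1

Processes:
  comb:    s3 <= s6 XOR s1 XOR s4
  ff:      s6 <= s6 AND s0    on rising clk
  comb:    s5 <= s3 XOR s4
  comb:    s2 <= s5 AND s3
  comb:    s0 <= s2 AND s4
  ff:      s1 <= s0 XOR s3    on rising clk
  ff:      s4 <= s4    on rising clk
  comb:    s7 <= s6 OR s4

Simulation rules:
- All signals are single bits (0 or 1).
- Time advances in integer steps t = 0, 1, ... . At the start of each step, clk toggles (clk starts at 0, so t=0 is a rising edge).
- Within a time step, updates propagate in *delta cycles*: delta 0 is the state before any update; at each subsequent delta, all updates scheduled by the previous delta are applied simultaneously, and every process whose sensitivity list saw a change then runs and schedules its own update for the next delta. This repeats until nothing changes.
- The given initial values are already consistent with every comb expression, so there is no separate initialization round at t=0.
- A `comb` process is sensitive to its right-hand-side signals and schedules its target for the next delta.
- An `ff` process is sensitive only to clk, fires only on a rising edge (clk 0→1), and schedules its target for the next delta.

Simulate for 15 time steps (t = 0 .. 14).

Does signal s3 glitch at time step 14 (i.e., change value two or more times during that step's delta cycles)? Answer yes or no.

no

t0.Δ0 s2=0 s7=1 s3=0 clk=0 s6=0 s1=1 s4=1 s5=1 s0=0
t0.Δ1 s2=0 s7=1 s3=0 clk=1 s6=0 s1=1 s4=1 s5=1 s0=0
t0.Δ2 s2=0 s7=1 s3=0 clk=1 s6=0 s1=0 s4=1 s5=1 s0=0
t0.Δ3 s2=0 s7=1 s3=1 clk=1 s6=0 s1=0 s4=1 s5=1 s0=0
t0.Δ4 s2=1 s7=1 s3=1 clk=1 s6=0 s1=0 s4=1 s5=0 s0=0
t0.Δ5 s2=0 s7=1 s3=1 clk=1 s6=0 s1=0 s4=1 s5=0 s0=1
t0.Δ6 s2=0 s7=1 s3=1 clk=1 s6=0 s1=0 s4=1 s5=0 s0=0
t1.Δ0 s2=0 s7=1 s3=1 clk=1 s6=0 s1=0 s4=1 s5=0 s0=0
t1.Δ1 s2=0 s7=1 s3=1 clk=0 s6=0 s1=0 s4=1 s5=0 s0=0
t2.Δ0 s2=0 s7=1 s3=1 clk=0 s6=0 s1=0 s4=1 s5=0 s0=0
t2.Δ1 s2=0 s7=1 s3=1 clk=1 s6=0 s1=0 s4=1 s5=0 s0=0
t2.Δ2 s2=0 s7=1 s3=1 clk=1 s6=0 s1=1 s4=1 s5=0 s0=0
t2.Δ3 s2=0 s7=1 s3=0 clk=1 s6=0 s1=1 s4=1 s5=0 s0=0
t2.Δ4 s2=0 s7=1 s3=0 clk=1 s6=0 s1=1 s4=1 s5=1 s0=0
t3.Δ0 s2=0 s7=1 s3=0 clk=1 s6=0 s1=1 s4=1 s5=1 s0=0
t3.Δ1 s2=0 s7=1 s3=0 clk=0 s6=0 s1=1 s4=1 s5=1 s0=0
t4.Δ0 s2=0 s7=1 s3=0 clk=0 s6=0 s1=1 s4=1 s5=1 s0=0
t4.Δ1 s2=0 s7=1 s3=0 clk=1 s6=0 s1=1 s4=1 s5=1 s0=0
t4.Δ2 s2=0 s7=1 s3=0 clk=1 s6=0 s1=0 s4=1 s5=1 s0=0
t4.Δ3 s2=0 s7=1 s3=1 clk=1 s6=0 s1=0 s4=1 s5=1 s0=0
t4.Δ4 s2=1 s7=1 s3=1 clk=1 s6=0 s1=0 s4=1 s5=0 s0=0
t4.Δ5 s2=0 s7=1 s3=1 clk=1 s6=0 s1=0 s4=1 s5=0 s0=1
t4.Δ6 s2=0 s7=1 s3=1 clk=1 s6=0 s1=0 s4=1 s5=0 s0=0
t5.Δ0 s2=0 s7=1 s3=1 clk=1 s6=0 s1=0 s4=1 s5=0 s0=0
t5.Δ1 s2=0 s7=1 s3=1 clk=0 s6=0 s1=0 s4=1 s5=0 s0=0
t6.Δ0 s2=0 s7=1 s3=1 clk=0 s6=0 s1=0 s4=1 s5=0 s0=0
t6.Δ1 s2=0 s7=1 s3=1 clk=1 s6=0 s1=0 s4=1 s5=0 s0=0
t6.Δ2 s2=0 s7=1 s3=1 clk=1 s6=0 s1=1 s4=1 s5=0 s0=0
t6.Δ3 s2=0 s7=1 s3=0 clk=1 s6=0 s1=1 s4=1 s5=0 s0=0
t6.Δ4 s2=0 s7=1 s3=0 clk=1 s6=0 s1=1 s4=1 s5=1 s0=0
t7.Δ0 s2=0 s7=1 s3=0 clk=1 s6=0 s1=1 s4=1 s5=1 s0=0
t7.Δ1 s2=0 s7=1 s3=0 clk=0 s6=0 s1=1 s4=1 s5=1 s0=0
t8.Δ0 s2=0 s7=1 s3=0 clk=0 s6=0 s1=1 s4=1 s5=1 s0=0
t8.Δ1 s2=0 s7=1 s3=0 clk=1 s6=0 s1=1 s4=1 s5=1 s0=0
t8.Δ2 s2=0 s7=1 s3=0 clk=1 s6=0 s1=0 s4=1 s5=1 s0=0
t8.Δ3 s2=0 s7=1 s3=1 clk=1 s6=0 s1=0 s4=1 s5=1 s0=0
t8.Δ4 s2=1 s7=1 s3=1 clk=1 s6=0 s1=0 s4=1 s5=0 s0=0
t8.Δ5 s2=0 s7=1 s3=1 clk=1 s6=0 s1=0 s4=1 s5=0 s0=1
t8.Δ6 s2=0 s7=1 s3=1 clk=1 s6=0 s1=0 s4=1 s5=0 s0=0
t9.Δ0 s2=0 s7=1 s3=1 clk=1 s6=0 s1=0 s4=1 s5=0 s0=0
t9.Δ1 s2=0 s7=1 s3=1 clk=0 s6=0 s1=0 s4=1 s5=0 s0=0
t10.Δ0 s2=0 s7=1 s3=1 clk=0 s6=0 s1=0 s4=1 s5=0 s0=0
t10.Δ1 s2=0 s7=1 s3=1 clk=1 s6=0 s1=0 s4=1 s5=0 s0=0
t10.Δ2 s2=0 s7=1 s3=1 clk=1 s6=0 s1=1 s4=1 s5=0 s0=0
t10.Δ3 s2=0 s7=1 s3=0 clk=1 s6=0 s1=1 s4=1 s5=0 s0=0
t10.Δ4 s2=0 s7=1 s3=0 clk=1 s6=0 s1=1 s4=1 s5=1 s0=0
t11.Δ0 s2=0 s7=1 s3=0 clk=1 s6=0 s1=1 s4=1 s5=1 s0=0
t11.Δ1 s2=0 s7=1 s3=0 clk=0 s6=0 s1=1 s4=1 s5=1 s0=0
t12.Δ0 s2=0 s7=1 s3=0 clk=0 s6=0 s1=1 s4=1 s5=1 s0=0
t12.Δ1 s2=0 s7=1 s3=0 clk=1 s6=0 s1=1 s4=1 s5=1 s0=0
t12.Δ2 s2=0 s7=1 s3=0 clk=1 s6=0 s1=0 s4=1 s5=1 s0=0
t12.Δ3 s2=0 s7=1 s3=1 clk=1 s6=0 s1=0 s4=1 s5=1 s0=0
t12.Δ4 s2=1 s7=1 s3=1 clk=1 s6=0 s1=0 s4=1 s5=0 s0=0
t12.Δ5 s2=0 s7=1 s3=1 clk=1 s6=0 s1=0 s4=1 s5=0 s0=1
t12.Δ6 s2=0 s7=1 s3=1 clk=1 s6=0 s1=0 s4=1 s5=0 s0=0
t13.Δ0 s2=0 s7=1 s3=1 clk=1 s6=0 s1=0 s4=1 s5=0 s0=0
t13.Δ1 s2=0 s7=1 s3=1 clk=0 s6=0 s1=0 s4=1 s5=0 s0=0
t14.Δ0 s2=0 s7=1 s3=1 clk=0 s6=0 s1=0 s4=1 s5=0 s0=0
t14.Δ1 s2=0 s7=1 s3=1 clk=1 s6=0 s1=0 s4=1 s5=0 s0=0
t14.Δ2 s2=0 s7=1 s3=1 clk=1 s6=0 s1=1 s4=1 s5=0 s0=0
t14.Δ3 s2=0 s7=1 s3=0 clk=1 s6=0 s1=1 s4=1 s5=0 s0=0
t14.Δ4 s2=0 s7=1 s3=0 clk=1 s6=0 s1=1 s4=1 s5=1 s0=0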